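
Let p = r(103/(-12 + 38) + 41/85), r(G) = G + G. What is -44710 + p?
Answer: -49394729/1105 ≈ -44701.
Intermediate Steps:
r(G) = 2*G
p = 9821/1105 (p = 2*(103/(-12 + 38) + 41/85) = 2*(103/26 + 41*(1/85)) = 2*(103*(1/26) + 41/85) = 2*(103/26 + 41/85) = 2*(9821/2210) = 9821/1105 ≈ 8.8878)
-44710 + p = -44710 + 9821/1105 = -49394729/1105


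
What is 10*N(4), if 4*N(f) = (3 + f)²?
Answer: 245/2 ≈ 122.50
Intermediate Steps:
N(f) = (3 + f)²/4
10*N(4) = 10*((3 + 4)²/4) = 10*((¼)*7²) = 10*((¼)*49) = 10*(49/4) = 245/2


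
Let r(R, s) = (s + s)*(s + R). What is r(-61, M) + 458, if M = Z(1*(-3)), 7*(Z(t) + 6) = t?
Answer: 64922/49 ≈ 1324.9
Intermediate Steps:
Z(t) = -6 + t/7
M = -45/7 (M = -6 + (1*(-3))/7 = -6 + (⅐)*(-3) = -6 - 3/7 = -45/7 ≈ -6.4286)
r(R, s) = 2*s*(R + s) (r(R, s) = (2*s)*(R + s) = 2*s*(R + s))
r(-61, M) + 458 = 2*(-45/7)*(-61 - 45/7) + 458 = 2*(-45/7)*(-472/7) + 458 = 42480/49 + 458 = 64922/49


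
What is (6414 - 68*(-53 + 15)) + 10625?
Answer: 19623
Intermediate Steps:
(6414 - 68*(-53 + 15)) + 10625 = (6414 - 68*(-38)) + 10625 = (6414 + 2584) + 10625 = 8998 + 10625 = 19623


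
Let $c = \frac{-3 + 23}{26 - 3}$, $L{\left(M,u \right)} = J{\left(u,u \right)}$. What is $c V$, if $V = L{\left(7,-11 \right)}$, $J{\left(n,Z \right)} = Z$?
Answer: $- \frac{220}{23} \approx -9.5652$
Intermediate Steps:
$L{\left(M,u \right)} = u$
$c = \frac{20}{23} \approx 0.86957$
$V = -11$
$c V = \frac{20}{23} \left(-11\right) = - \frac{220}{23}$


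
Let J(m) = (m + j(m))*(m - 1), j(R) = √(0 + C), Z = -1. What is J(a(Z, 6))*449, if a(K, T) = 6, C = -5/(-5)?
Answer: 15715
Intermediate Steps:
C = 1 (C = -5*(-⅕) = 1)
j(R) = 1 (j(R) = √(0 + 1) = √1 = 1)
J(m) = (1 + m)*(-1 + m) (J(m) = (m + 1)*(m - 1) = (1 + m)*(-1 + m))
J(a(Z, 6))*449 = (-1 + 6²)*449 = (-1 + 36)*449 = 35*449 = 15715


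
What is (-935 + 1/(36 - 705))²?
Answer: 391270266256/447561 ≈ 8.7423e+5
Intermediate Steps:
(-935 + 1/(36 - 705))² = (-935 + 1/(-669))² = (-935 - 1/669)² = (-625516/669)² = 391270266256/447561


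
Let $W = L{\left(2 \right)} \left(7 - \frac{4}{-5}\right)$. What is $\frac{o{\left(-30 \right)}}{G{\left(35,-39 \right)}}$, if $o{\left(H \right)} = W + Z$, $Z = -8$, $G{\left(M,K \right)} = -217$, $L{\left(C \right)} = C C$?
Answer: $- \frac{116}{1085} \approx -0.10691$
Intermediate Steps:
$L{\left(C \right)} = C^{2}$
$W = \frac{156}{5}$ ($W = 2^{2} \left(7 - \frac{4}{-5}\right) = 4 \left(7 - - \frac{4}{5}\right) = 4 \left(7 + \frac{4}{5}\right) = 4 \cdot \frac{39}{5} = \frac{156}{5} \approx 31.2$)
$o{\left(H \right)} = \frac{116}{5}$ ($o{\left(H \right)} = \frac{156}{5} - 8 = \frac{116}{5}$)
$\frac{o{\left(-30 \right)}}{G{\left(35,-39 \right)}} = \frac{116}{5 \left(-217\right)} = \frac{116}{5} \left(- \frac{1}{217}\right) = - \frac{116}{1085}$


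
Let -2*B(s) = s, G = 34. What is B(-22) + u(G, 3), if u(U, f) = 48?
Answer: 59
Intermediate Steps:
B(s) = -s/2
B(-22) + u(G, 3) = -1/2*(-22) + 48 = 11 + 48 = 59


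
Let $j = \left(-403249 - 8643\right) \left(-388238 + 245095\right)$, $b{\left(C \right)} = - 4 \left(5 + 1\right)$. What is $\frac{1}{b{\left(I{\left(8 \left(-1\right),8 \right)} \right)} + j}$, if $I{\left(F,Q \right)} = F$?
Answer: $\frac{1}{58959456532} \approx 1.6961 \cdot 10^{-11}$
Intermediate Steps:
$b{\left(C \right)} = -24$ ($b{\left(C \right)} = \left(-4\right) 6 = -24$)
$j = 58959456556$ ($j = \left(-411892\right) \left(-143143\right) = 58959456556$)
$\frac{1}{b{\left(I{\left(8 \left(-1\right),8 \right)} \right)} + j} = \frac{1}{-24 + 58959456556} = \frac{1}{58959456532}$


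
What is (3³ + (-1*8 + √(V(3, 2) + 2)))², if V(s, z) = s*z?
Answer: 369 + 76*√2 ≈ 476.48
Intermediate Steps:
(3³ + (-1*8 + √(V(3, 2) + 2)))² = (3³ + (-1*8 + √(3*2 + 2)))² = (27 + (-8 + √(6 + 2)))² = (27 + (-8 + √8))² = (27 + (-8 + 2*√2))² = (19 + 2*√2)²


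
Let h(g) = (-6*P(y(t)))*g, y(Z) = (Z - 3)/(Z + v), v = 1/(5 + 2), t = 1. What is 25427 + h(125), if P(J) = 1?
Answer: 24677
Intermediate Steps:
v = ⅐ (v = 1/7 = ⅐ ≈ 0.14286)
y(Z) = (-3 + Z)/(⅐ + Z) (y(Z) = (Z - 3)/(Z + ⅐) = (-3 + Z)/(⅐ + Z))
h(g) = -6*g (h(g) = (-6*1)*g = -6*g)
25427 + h(125) = 25427 - 6*125 = 25427 - 750 = 24677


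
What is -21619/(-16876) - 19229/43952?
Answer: 56943/67504 ≈ 0.84355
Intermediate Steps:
-21619/(-16876) - 19229/43952 = -21619*(-1/16876) - 19229*1/43952 = 21619/16876 - 7/16 = 56943/67504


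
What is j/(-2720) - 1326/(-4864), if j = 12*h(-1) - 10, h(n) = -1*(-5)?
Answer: 10511/41344 ≈ 0.25423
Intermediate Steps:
h(n) = 5
j = 50 (j = 12*5 - 10 = 60 - 10 = 50)
j/(-2720) - 1326/(-4864) = 50/(-2720) - 1326/(-4864) = 50*(-1/2720) - 1326*(-1/4864) = -5/272 + 663/2432 = 10511/41344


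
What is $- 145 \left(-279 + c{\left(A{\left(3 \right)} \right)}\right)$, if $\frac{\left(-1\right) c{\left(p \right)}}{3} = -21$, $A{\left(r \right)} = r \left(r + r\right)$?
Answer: $31320$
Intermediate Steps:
$A{\left(r \right)} = 2 r^{2}$ ($A{\left(r \right)} = r 2 r = 2 r^{2}$)
$c{\left(p \right)} = 63$ ($c{\left(p \right)} = \left(-3\right) \left(-21\right) = 63$)
$- 145 \left(-279 + c{\left(A{\left(3 \right)} \right)}\right) = - 145 \left(-279 + 63\right) = \left(-145\right) \left(-216\right) = 31320$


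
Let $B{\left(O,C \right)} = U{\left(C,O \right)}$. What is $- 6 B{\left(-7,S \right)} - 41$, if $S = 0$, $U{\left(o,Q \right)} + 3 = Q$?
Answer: $19$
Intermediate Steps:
$U{\left(o,Q \right)} = -3 + Q$
$B{\left(O,C \right)} = -3 + O$
$- 6 B{\left(-7,S \right)} - 41 = - 6 \left(-3 - 7\right) - 41 = \left(-6\right) \left(-10\right) - 41 = 60 - 41 = 19$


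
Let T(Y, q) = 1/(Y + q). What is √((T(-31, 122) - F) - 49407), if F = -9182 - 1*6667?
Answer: I*√277893707/91 ≈ 183.19*I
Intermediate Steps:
F = -15849 (F = -9182 - 6667 = -15849)
√((T(-31, 122) - F) - 49407) = √((1/(-31 + 122) - 1*(-15849)) - 49407) = √((1/91 + 15849) - 49407) = √(1442260/91 - 49407) = √(-3053777/91) = I*√277893707/91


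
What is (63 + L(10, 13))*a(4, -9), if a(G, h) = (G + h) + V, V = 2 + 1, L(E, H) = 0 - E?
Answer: -106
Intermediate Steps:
L(E, H) = -E
V = 3
a(G, h) = 3 + G + h (a(G, h) = (G + h) + 3 = 3 + G + h)
(63 + L(10, 13))*a(4, -9) = (63 - 1*10)*(3 + 4 - 9) = (63 - 10)*(-2) = 53*(-2) = -106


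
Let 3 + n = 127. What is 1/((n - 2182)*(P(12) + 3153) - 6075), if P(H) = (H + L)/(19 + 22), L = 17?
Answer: -41/266352591 ≈ -1.5393e-7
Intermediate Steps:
n = 124 (n = -3 + 127 = 124)
P(H) = 17/41 + H/41 (P(H) = (H + 17)/(19 + 22) = (17 + H)/41 = (17 + H)*(1/41) = 17/41 + H/41)
1/((n - 2182)*(P(12) + 3153) - 6075) = 1/((124 - 2182)*((17/41 + (1/41)*12) + 3153) - 6075) = 1/(-2058*((17/41 + 12/41) + 3153) - 6075) = 1/(-2058*(29/41 + 3153) - 6075) = 1/(-2058*129302/41 - 6075) = 1/(-266103516/41 - 6075) = 1/(-266352591/41) = -41/266352591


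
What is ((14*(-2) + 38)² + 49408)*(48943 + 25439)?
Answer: 3682504056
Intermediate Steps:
((14*(-2) + 38)² + 49408)*(48943 + 25439) = ((-28 + 38)² + 49408)*74382 = (10² + 49408)*74382 = (100 + 49408)*74382 = 49508*74382 = 3682504056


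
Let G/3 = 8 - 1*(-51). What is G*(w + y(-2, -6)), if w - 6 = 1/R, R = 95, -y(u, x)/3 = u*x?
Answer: -504273/95 ≈ -5308.1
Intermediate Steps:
y(u, x) = -3*u*x
G = 177 (G = 3*(8 - 1*(-51)) = 3*(8 + 51) = 3*59 = 177)
w = 571/95 (w = 6 + 1/95 = 571/95 ≈ 6.0105)
G*(w + y(-2, -6)) = 177*(571/95 - 3*(-2)*(-6)) = 177*(571/95 - 36) = 177*(-2849/95) = -504273/95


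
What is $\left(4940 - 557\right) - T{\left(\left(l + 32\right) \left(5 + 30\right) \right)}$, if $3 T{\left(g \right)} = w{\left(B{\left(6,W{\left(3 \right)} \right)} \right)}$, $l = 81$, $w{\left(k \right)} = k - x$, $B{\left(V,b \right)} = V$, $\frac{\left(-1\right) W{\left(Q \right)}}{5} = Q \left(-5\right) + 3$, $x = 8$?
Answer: $\frac{13151}{3} \approx 4383.7$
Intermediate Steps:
$W{\left(Q \right)} = -15 + 25 Q$ ($W{\left(Q \right)} = - 5 \left(Q \left(-5\right) + 3\right) = - 5 \left(- 5 Q + 3\right) = - 5 \left(3 - 5 Q\right) = -15 + 25 Q$)
$w{\left(k \right)} = -8 + k$ ($w{\left(k \right)} = k - 8 = -8 + k$)
$T{\left(g \right)} = - \frac{2}{3}$ ($T{\left(g \right)} = \frac{-8 + 6}{3} = \frac{1}{3} \left(-2\right) = - \frac{2}{3}$)
$\left(4940 - 557\right) - T{\left(\left(l + 32\right) \left(5 + 30\right) \right)} = \left(4940 - 557\right) - - \frac{2}{3} = 4383 + \frac{2}{3} = \frac{13151}{3}$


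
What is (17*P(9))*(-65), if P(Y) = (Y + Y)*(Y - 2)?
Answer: -139230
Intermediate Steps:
P(Y) = 2*Y*(-2 + Y) (P(Y) = (2*Y)*(-2 + Y) = 2*Y*(-2 + Y))
(17*P(9))*(-65) = (17*(2*9*(-2 + 9)))*(-65) = (17*(2*9*7))*(-65) = (17*126)*(-65) = 2142*(-65) = -139230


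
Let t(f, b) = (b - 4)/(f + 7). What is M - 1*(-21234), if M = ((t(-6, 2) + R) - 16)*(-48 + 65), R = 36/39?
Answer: 272268/13 ≈ 20944.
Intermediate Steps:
t(f, b) = (-4 + b)/(7 + f)
R = 12/13 (R = 36*(1/39) = 12/13 ≈ 0.92308)
M = -3774/13 (M = (((-4 + 2)/(7 - 6) + 12/13) - 16)*(-48 + 65) = ((-2/1 + 12/13) - 16)*17 = ((1*(-2) + 12/13) - 16)*17 = ((-2 + 12/13) - 16)*17 = (-14/13 - 16)*17 = -222/13*17 = -3774/13 ≈ -290.31)
M - 1*(-21234) = -3774/13 - 1*(-21234) = -3774/13 + 21234 = 272268/13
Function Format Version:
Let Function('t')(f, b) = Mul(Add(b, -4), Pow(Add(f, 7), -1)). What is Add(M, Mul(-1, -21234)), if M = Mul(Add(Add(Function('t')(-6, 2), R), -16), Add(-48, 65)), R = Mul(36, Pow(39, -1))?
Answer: Rational(272268, 13) ≈ 20944.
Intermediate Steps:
Function('t')(f, b) = Mul(Pow(Add(7, f), -1), Add(-4, b)) (Function('t')(f, b) = Mul(Add(-4, b), Pow(Add(7, f), -1)) = Mul(Pow(Add(7, f), -1), Add(-4, b)))
R = Rational(12, 13) (R = Mul(36, Rational(1, 39)) = Rational(12, 13) ≈ 0.92308)
M = Rational(-3774, 13) (M = Mul(Add(Add(Mul(Pow(Add(7, -6), -1), Add(-4, 2)), Rational(12, 13)), -16), Add(-48, 65)) = Mul(Add(Add(Mul(Pow(1, -1), -2), Rational(12, 13)), -16), 17) = Mul(Add(Add(Mul(1, -2), Rational(12, 13)), -16), 17) = Mul(Add(Add(-2, Rational(12, 13)), -16), 17) = Mul(Add(Rational(-14, 13), -16), 17) = Mul(Rational(-222, 13), 17) = Rational(-3774, 13) ≈ -290.31)
Add(M, Mul(-1, -21234)) = Add(Rational(-3774, 13), Mul(-1, -21234)) = Add(Rational(-3774, 13), 21234) = Rational(272268, 13)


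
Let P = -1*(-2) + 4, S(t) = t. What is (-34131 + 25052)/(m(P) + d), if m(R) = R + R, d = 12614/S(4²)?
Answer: -72632/6403 ≈ -11.343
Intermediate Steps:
d = 6307/8 (d = 12614/(4²) = 12614/16 = 12614*(1/16) = 6307/8 ≈ 788.38)
P = 6 (P = 2 + 4 = 6)
m(R) = 2*R
(-34131 + 25052)/(m(P) + d) = (-34131 + 25052)/(2*6 + 6307/8) = -9079/(12 + 6307/8) = -9079/6403/8 = -9079*8/6403 = -72632/6403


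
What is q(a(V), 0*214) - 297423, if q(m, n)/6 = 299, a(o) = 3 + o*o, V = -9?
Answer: -295629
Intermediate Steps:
a(o) = 3 + o²
q(m, n) = 1794 (q(m, n) = 6*299 = 1794)
q(a(V), 0*214) - 297423 = 1794 - 297423 = -295629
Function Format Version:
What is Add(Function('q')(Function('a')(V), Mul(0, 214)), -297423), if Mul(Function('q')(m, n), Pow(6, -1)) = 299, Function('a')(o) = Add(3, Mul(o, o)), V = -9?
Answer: -295629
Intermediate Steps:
Function('a')(o) = Add(3, Pow(o, 2))
Function('q')(m, n) = 1794 (Function('q')(m, n) = Mul(6, 299) = 1794)
Add(Function('q')(Function('a')(V), Mul(0, 214)), -297423) = Add(1794, -297423) = -295629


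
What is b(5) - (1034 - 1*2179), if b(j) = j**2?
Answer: 1170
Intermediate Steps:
b(5) - (1034 - 1*2179) = 5**2 - (1034 - 1*2179) = 25 - (1034 - 2179) = 25 - 1*(-1145) = 25 + 1145 = 1170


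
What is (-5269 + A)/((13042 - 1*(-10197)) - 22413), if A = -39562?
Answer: -44831/826 ≈ -54.275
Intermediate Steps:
(-5269 + A)/((13042 - 1*(-10197)) - 22413) = (-5269 - 39562)/((13042 - 1*(-10197)) - 22413) = -44831/((13042 + 10197) - 22413) = -44831/(23239 - 22413) = -44831/826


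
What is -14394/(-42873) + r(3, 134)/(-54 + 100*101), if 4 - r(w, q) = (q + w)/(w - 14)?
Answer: 532794459/1579241246 ≈ 0.33737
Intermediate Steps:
r(w, q) = 4 - (q + w)/(-14 + w) (r(w, q) = 4 - (q + w)/(w - 14) = 4 - (q + w)/(-14 + w))
-14394/(-42873) + r(3, 134)/(-54 + 100*101) = -14394/(-42873) + ((-56 - 1*134 + 3*3)/(-14 + 3))/(-54 + 100*101) = -14394*(-1/42873) + ((-56 - 134 + 9)/(-11))/(-54 + 10100) = 4798/14291 - 1/11*(-181)/10046 = 4798/14291 + (181/11)*(1/10046) = 4798/14291 + 181/110506 = 532794459/1579241246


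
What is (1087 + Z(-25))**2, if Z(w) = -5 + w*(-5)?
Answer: 1456849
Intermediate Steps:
Z(w) = -5 - 5*w
(1087 + Z(-25))**2 = (1087 + (-5 - 5*(-25)))**2 = (1087 + (-5 + 125))**2 = (1087 + 120)**2 = 1207**2 = 1456849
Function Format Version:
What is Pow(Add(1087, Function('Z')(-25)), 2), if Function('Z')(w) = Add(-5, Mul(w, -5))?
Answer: 1456849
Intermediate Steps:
Function('Z')(w) = Add(-5, Mul(-5, w))
Pow(Add(1087, Function('Z')(-25)), 2) = Pow(Add(1087, Add(-5, Mul(-5, -25))), 2) = Pow(Add(1087, Add(-5, 125)), 2) = Pow(Add(1087, 120), 2) = Pow(1207, 2) = 1456849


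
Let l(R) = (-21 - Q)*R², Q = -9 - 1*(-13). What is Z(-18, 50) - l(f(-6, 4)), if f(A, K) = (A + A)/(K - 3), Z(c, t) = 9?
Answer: 3609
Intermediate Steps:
Q = 4 (Q = -9 + 13 = 4)
f(A, K) = 2*A/(-3 + K) (f(A, K) = (2*A)/(-3 + K) = 2*A/(-3 + K))
l(R) = -25*R² (l(R) = (-21 - 1*4)*R² = (-21 - 4)*R² = -25*R²)
Z(-18, 50) - l(f(-6, 4)) = 9 - (-25)*(2*(-6)/(-3 + 4))² = 9 - (-25)*(2*(-6)/1)² = 9 - (-25)*(2*(-6)*1)² = 9 - (-25)*(-12)² = 9 - (-25)*144 = 9 - 1*(-3600) = 9 + 3600 = 3609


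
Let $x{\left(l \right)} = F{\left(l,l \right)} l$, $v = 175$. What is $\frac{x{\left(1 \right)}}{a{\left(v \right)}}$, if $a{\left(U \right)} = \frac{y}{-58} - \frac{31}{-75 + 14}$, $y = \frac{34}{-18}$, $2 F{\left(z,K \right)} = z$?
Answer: $\frac{15921}{17219} \approx 0.92462$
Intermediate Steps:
$F{\left(z,K \right)} = \frac{z}{2}$
$y = - \frac{17}{9}$ ($y = 34 \left(- \frac{1}{18}\right) = - \frac{17}{9} \approx -1.8889$)
$a{\left(U \right)} = \frac{17219}{31842}$ ($a{\left(U \right)} = - \frac{17}{9 \left(-58\right)} - \frac{31}{-75 + 14} = \left(- \frac{17}{9}\right) \left(- \frac{1}{58}\right) - \frac{31}{-61} = \frac{17}{522} - - \frac{31}{61} = \frac{17}{522} + \frac{31}{61} = \frac{17219}{31842}$)
$x{\left(l \right)} = \frac{l^{2}}{2}$ ($x{\left(l \right)} = \frac{l}{2} l = \frac{l^{2}}{2}$)
$\frac{x{\left(1 \right)}}{a{\left(v \right)}} = \frac{\frac{1}{2} \cdot 1^{2}}{\frac{17219}{31842}} = \frac{1}{2} \cdot 1 \cdot \frac{31842}{17219} = \frac{1}{2} \cdot \frac{31842}{17219} = \frac{15921}{17219}$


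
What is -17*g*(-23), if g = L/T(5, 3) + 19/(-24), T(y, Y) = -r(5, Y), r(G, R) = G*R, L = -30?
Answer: 11339/24 ≈ 472.46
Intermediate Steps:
T(y, Y) = -5*Y
g = 29/24 (g = -30/((-5*3)) + 19/(-24) = -30/(-15) + 19*(-1/24) = -30*(-1/15) - 19/24 = 2 - 19/24 = 29/24 ≈ 1.2083)
-17*g*(-23) = -17*29/24*(-23) = -493/24*(-23) = 11339/24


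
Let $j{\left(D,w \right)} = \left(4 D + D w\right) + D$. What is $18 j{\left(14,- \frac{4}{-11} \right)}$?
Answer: $\frac{14868}{11} \approx 1351.6$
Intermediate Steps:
$j{\left(D,w \right)} = 5 D + D w$
$18 j{\left(14,- \frac{4}{-11} \right)} = 18 \cdot 14 \left(5 - \frac{4}{-11}\right) = 18 \cdot 14 \left(5 - - \frac{4}{11}\right) = 18 \cdot 14 \left(5 + \frac{4}{11}\right) = 18 \cdot 14 \cdot \frac{59}{11} = 18 \cdot \frac{826}{11} = \frac{14868}{11}$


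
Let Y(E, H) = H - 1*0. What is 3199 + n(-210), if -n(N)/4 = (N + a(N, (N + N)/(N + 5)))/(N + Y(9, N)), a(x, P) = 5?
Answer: 67138/21 ≈ 3197.0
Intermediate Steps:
Y(E, H) = H (Y(E, H) = H + 0 = H)
n(N) = -2*(5 + N)/N (n(N) = -4*(N + 5)/(N + N) = -4*(5 + N)/(2*N) = -4*(5 + N)*1/(2*N) = -2*(5 + N)/N)
3199 + n(-210) = 3199 + (-2 - 10/(-210)) = 3199 + (-2 - 10*(-1/210)) = 3199 + (-2 + 1/21) = 3199 - 41/21 = 67138/21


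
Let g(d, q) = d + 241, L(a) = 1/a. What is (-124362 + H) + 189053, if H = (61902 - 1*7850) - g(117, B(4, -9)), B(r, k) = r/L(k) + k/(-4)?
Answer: 118385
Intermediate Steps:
L(a) = 1/a
B(r, k) = -k/4 + k*r (B(r, k) = r/(1/k) + k/(-4) = r*k + k*(-1/4) = k*r - k/4 = -k/4 + k*r)
g(d, q) = 241 + d
H = 53694 (H = (61902 - 1*7850) - (241 + 117) = (61902 - 7850) - 1*358 = 54052 - 358 = 53694)
(-124362 + H) + 189053 = (-124362 + 53694) + 189053 = -70668 + 189053 = 118385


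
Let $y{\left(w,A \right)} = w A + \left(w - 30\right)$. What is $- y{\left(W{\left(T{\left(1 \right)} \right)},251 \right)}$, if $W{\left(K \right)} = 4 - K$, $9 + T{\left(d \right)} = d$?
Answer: $-2994$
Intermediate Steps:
$T{\left(d \right)} = -9 + d$
$y{\left(w,A \right)} = -30 + w + A w$ ($y{\left(w,A \right)} = A w + \left(-30 + w\right) = -30 + w + A w$)
$- y{\left(W{\left(T{\left(1 \right)} \right)},251 \right)} = - (-30 + \left(4 - \left(-9 + 1\right)\right) + 251 \left(4 - \left(-9 + 1\right)\right)) = - (-30 + \left(4 - -8\right) + 251 \left(4 - -8\right)) = - (-30 + \left(4 + 8\right) + 251 \left(4 + 8\right)) = - (-30 + 12 + 251 \cdot 12) = - (-30 + 12 + 3012) = \left(-1\right) 2994 = -2994$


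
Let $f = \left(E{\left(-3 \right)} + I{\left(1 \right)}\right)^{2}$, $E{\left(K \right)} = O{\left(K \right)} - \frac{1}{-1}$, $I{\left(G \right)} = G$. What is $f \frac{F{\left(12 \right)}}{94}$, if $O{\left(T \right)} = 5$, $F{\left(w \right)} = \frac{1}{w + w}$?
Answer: $\frac{49}{2256} \approx 0.02172$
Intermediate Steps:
$F{\left(w \right)} = \frac{1}{2 w}$
$E{\left(K \right)} = 6$ ($E{\left(K \right)} = 5 - \frac{1}{-1} = 5 - -1 = 5 + 1 = 6$)
$f = 49$ ($f = \left(6 + 1\right)^{2} = 7^{2} = 49$)
$f \frac{F{\left(12 \right)}}{94} = 49 \frac{\frac{1}{2} \cdot \frac{1}{12}}{94} = 49 \cdot \frac{1}{2} \cdot \frac{1}{12} \cdot \frac{1}{94} = 49 \cdot \frac{1}{24} \cdot \frac{1}{94} = 49 \cdot \frac{1}{2256} = \frac{49}{2256}$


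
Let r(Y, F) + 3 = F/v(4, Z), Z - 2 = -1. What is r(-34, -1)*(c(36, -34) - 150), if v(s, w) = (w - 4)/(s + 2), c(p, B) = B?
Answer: 184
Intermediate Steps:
Z = 1 (Z = 2 - 1 = 1)
v(s, w) = (-4 + w)/(2 + s)
r(Y, F) = -3 - 2*F (r(Y, F) = -3 + F/(((-4 + 1)/(2 + 4))) = -3 + F/((-3/6)) = -3 + F/(((⅙)*(-3))) = -3 + F/(-½) = -3 + F*(-2) = -3 - 2*F)
r(-34, -1)*(c(36, -34) - 150) = (-3 - 2*(-1))*(-34 - 150) = (-3 + 2)*(-184) = -1*(-184) = 184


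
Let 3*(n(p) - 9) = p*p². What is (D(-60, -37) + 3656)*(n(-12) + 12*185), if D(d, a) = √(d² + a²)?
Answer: 6043368 + 1653*√4969 ≈ 6.1599e+6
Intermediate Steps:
n(p) = 9 + p³/3 (n(p) = 9 + (p*p²)/3 = 9 + p³/3)
D(d, a) = √(a² + d²)
(D(-60, -37) + 3656)*(n(-12) + 12*185) = (√((-37)² + (-60)²) + 3656)*((9 + (⅓)*(-12)³) + 12*185) = (√(1369 + 3600) + 3656)*((9 + (⅓)*(-1728)) + 2220) = (√4969 + 3656)*((9 - 576) + 2220) = (3656 + √4969)*(-567 + 2220) = (3656 + √4969)*1653 = 6043368 + 1653*√4969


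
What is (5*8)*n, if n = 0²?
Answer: 0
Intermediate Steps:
n = 0
(5*8)*n = (5*8)*0 = 40*0 = 0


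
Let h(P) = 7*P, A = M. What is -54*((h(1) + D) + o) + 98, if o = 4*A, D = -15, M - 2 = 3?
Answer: -550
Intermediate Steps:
M = 5 (M = 2 + 3 = 5)
A = 5
o = 20 (o = 4*5 = 20)
-54*((h(1) + D) + o) + 98 = -54*((7*1 - 15) + 20) + 98 = -54*((7 - 15) + 20) + 98 = -54*(-8 + 20) + 98 = -54*12 + 98 = -648 + 98 = -550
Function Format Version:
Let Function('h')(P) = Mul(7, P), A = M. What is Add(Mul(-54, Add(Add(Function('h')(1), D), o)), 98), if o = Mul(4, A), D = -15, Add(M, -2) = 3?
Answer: -550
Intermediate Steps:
M = 5 (M = Add(2, 3) = 5)
A = 5
o = 20 (o = Mul(4, 5) = 20)
Add(Mul(-54, Add(Add(Function('h')(1), D), o)), 98) = Add(Mul(-54, Add(Add(Mul(7, 1), -15), 20)), 98) = Add(Mul(-54, Add(Add(7, -15), 20)), 98) = Add(Mul(-54, Add(-8, 20)), 98) = Add(Mul(-54, 12), 98) = Add(-648, 98) = -550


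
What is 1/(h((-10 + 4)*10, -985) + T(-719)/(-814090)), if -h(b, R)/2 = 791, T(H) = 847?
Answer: -814090/1287891227 ≈ -0.00063211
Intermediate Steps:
h(b, R) = -1582 (h(b, R) = -2*791 = -1582)
1/(h((-10 + 4)*10, -985) + T(-719)/(-814090)) = 1/(-1582 + 847/(-814090)) = 1/(-1582 + 847*(-1/814090)) = 1/(-1582 - 847/814090) = 1/(-1287891227/814090) = -814090/1287891227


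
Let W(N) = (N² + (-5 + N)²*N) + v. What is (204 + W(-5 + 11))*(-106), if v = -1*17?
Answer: -24274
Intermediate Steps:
v = -17
W(N) = -17 + N² + N*(-5 + N)² (W(N) = (N² + (-5 + N)²*N) - 17 = (N² + N*(-5 + N)²) - 17 = -17 + N² + N*(-5 + N)²)
(204 + W(-5 + 11))*(-106) = (204 + (-17 + (-5 + 11)² + (-5 + 11)*(-5 + (-5 + 11))²))*(-106) = (204 + (-17 + 6² + 6*(-5 + 6)²))*(-106) = (204 + (-17 + 36 + 6*1²))*(-106) = (204 + (-17 + 36 + 6*1))*(-106) = (204 + (-17 + 36 + 6))*(-106) = (204 + 25)*(-106) = 229*(-106) = -24274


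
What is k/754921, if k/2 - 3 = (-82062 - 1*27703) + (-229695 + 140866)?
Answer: -397182/754921 ≈ -0.52612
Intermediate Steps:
k = -397182 (k = 6 + 2*((-82062 - 1*27703) + (-229695 + 140866)) = 6 + 2*((-82062 - 27703) - 88829) = 6 + 2*(-109765 - 88829) = 6 + 2*(-198594) = 6 - 397188 = -397182)
k/754921 = -397182/754921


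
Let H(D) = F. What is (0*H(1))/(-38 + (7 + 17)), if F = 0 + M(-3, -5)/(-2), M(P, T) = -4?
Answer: 0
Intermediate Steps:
F = 2 (F = 0 - 4/(-2) = 0 - 4*(-½) = 0 + 2 = 2)
H(D) = 2
(0*H(1))/(-38 + (7 + 17)) = (0*2)/(-38 + (7 + 17)) = 0/(-38 + 24) = 0/(-14) = 0*(-1/14) = 0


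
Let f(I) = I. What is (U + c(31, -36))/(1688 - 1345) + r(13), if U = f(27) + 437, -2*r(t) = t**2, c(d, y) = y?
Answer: -57111/686 ≈ -83.252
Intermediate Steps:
r(t) = -t**2/2
U = 464 (U = 27 + 437 = 464)
(U + c(31, -36))/(1688 - 1345) + r(13) = (464 - 36)/(1688 - 1345) - 1/2*13**2 = 428/343 - 1/2*169 = 428*(1/343) - 169/2 = 428/343 - 169/2 = -57111/686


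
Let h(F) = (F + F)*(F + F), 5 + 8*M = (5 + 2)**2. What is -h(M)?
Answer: -121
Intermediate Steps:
M = 11/2 (M = -5/8 + (5 + 2)**2/8 = -5/8 + (1/8)*7**2 = -5/8 + (1/8)*49 = -5/8 + 49/8 = 11/2 ≈ 5.5000)
h(F) = 4*F**2 (h(F) = (2*F)*(2*F) = 4*F**2)
-h(M) = -4*(11/2)**2 = -4*121/4 = -1*121 = -121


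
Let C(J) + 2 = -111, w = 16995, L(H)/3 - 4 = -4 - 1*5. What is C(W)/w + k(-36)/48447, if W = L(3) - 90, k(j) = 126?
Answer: -52907/13069155 ≈ -0.0040482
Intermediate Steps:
L(H) = -15 (L(H) = 12 + 3*(-4 - 1*5) = 12 + 3*(-4 - 5) = 12 + 3*(-9) = 12 - 27 = -15)
W = -105 (W = -15 - 90 = -105)
C(J) = -113 (C(J) = -2 - 111 = -113)
C(W)/w + k(-36)/48447 = -113/16995 + 126/48447 = -113*1/16995 + 126*(1/48447) = -113/16995 + 2/769 = -52907/13069155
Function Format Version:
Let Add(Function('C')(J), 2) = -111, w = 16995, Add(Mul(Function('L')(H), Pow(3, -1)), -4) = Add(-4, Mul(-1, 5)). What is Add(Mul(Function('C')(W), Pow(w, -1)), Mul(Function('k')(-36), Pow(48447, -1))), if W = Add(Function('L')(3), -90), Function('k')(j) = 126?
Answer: Rational(-52907, 13069155) ≈ -0.0040482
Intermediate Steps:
Function('L')(H) = -15 (Function('L')(H) = Add(12, Mul(3, Add(-4, Mul(-1, 5)))) = Add(12, Mul(3, Add(-4, -5))) = Add(12, Mul(3, -9)) = Add(12, -27) = -15)
W = -105 (W = Add(-15, -90) = -105)
Function('C')(J) = -113 (Function('C')(J) = Add(-2, -111) = -113)
Add(Mul(Function('C')(W), Pow(w, -1)), Mul(Function('k')(-36), Pow(48447, -1))) = Add(Mul(-113, Pow(16995, -1)), Mul(126, Pow(48447, -1))) = Add(Mul(-113, Rational(1, 16995)), Mul(126, Rational(1, 48447))) = Add(Rational(-113, 16995), Rational(2, 769)) = Rational(-52907, 13069155)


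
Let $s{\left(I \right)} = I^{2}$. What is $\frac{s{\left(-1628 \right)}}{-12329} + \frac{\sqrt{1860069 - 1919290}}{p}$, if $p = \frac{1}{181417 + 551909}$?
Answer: $- \frac{2650384}{12329} + 733326 i \sqrt{59221} \approx -214.97 + 1.7846 \cdot 10^{8} i$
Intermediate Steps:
$p = \frac{1}{733326} \approx 1.3636 \cdot 10^{-6}$
$\frac{s{\left(-1628 \right)}}{-12329} + \frac{\sqrt{1860069 - 1919290}}{p} = \frac{\left(-1628\right)^{2}}{-12329} + \sqrt{1860069 - 1919290} \frac{1}{\frac{1}{733326}} = 2650384 \left(- \frac{1}{12329}\right) + \sqrt{-59221} \cdot 733326 = - \frac{2650384}{12329} + i \sqrt{59221} \cdot 733326 = - \frac{2650384}{12329} + 733326 i \sqrt{59221}$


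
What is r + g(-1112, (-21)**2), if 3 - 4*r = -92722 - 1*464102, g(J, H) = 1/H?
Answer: 245560711/1764 ≈ 1.3921e+5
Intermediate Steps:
r = 556827/4 (r = 3/4 - (-92722 - 1*464102)/4 = 3/4 - (-92722 - 464102)/4 = 3/4 - 1/4*(-556824) = 3/4 + 139206 = 556827/4 ≈ 1.3921e+5)
r + g(-1112, (-21)**2) = 556827/4 + 1/((-21)**2) = 556827/4 + 1/441 = 245560711/1764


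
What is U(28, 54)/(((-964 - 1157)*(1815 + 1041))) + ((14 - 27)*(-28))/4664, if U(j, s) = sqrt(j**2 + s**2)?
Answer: 91/1166 - 5*sqrt(37)/3028788 ≈ 0.078035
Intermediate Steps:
U(28, 54)/(((-964 - 1157)*(1815 + 1041))) + ((14 - 27)*(-28))/4664 = sqrt(28**2 + 54**2)/(((-964 - 1157)*(1815 + 1041))) + ((14 - 27)*(-28))/4664 = sqrt(784 + 2916)/((-2121*2856)) - 13*(-28)*(1/4664) = sqrt(3700)/(-6057576) + 364*(1/4664) = (10*sqrt(37))*(-1/6057576) + 91/1166 = -5*sqrt(37)/3028788 + 91/1166 = 91/1166 - 5*sqrt(37)/3028788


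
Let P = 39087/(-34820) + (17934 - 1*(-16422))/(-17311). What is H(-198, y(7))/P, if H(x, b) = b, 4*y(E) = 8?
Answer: -172219720/267558711 ≈ -0.64367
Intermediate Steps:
y(E) = 2 (y(E) = (¼)*8 = 2)
P = -267558711/86109860 (P = 39087*(-1/34820) + (17934 + 16422)*(-1/17311) = -39087/34820 + 34356*(-1/17311) = -39087/34820 - 4908/2473 = -267558711/86109860 ≈ -3.1072)
H(-198, y(7))/P = 2/(-267558711/86109860) = 2*(-86109860/267558711) = -172219720/267558711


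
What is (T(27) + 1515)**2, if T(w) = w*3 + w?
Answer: 2634129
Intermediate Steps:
T(w) = 4*w (T(w) = 3*w + w = 4*w)
(T(27) + 1515)**2 = (4*27 + 1515)**2 = (108 + 1515)**2 = 1623**2 = 2634129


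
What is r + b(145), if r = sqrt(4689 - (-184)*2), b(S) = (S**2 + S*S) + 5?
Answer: 42055 + sqrt(5057) ≈ 42126.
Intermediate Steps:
b(S) = 5 + 2*S**2 (b(S) = (S**2 + S**2) + 5 = 2*S**2 + 5 = 5 + 2*S**2)
r = sqrt(5057) (r = sqrt(4689 - 184*(-2)) = sqrt(4689 + 368) = sqrt(5057) ≈ 71.113)
r + b(145) = sqrt(5057) + (5 + 2*145**2) = sqrt(5057) + (5 + 2*21025) = sqrt(5057) + (5 + 42050) = sqrt(5057) + 42055 = 42055 + sqrt(5057)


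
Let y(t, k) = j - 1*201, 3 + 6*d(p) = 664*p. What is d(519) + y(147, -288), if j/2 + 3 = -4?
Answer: 114441/2 ≈ 57221.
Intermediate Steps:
j = -14 (j = -6 + 2*(-4) = -6 - 8 = -14)
d(p) = -½ + 332*p/3 (d(p) = -½ + (664*p)/6 = -½ + 332*p/3)
y(t, k) = -215 (y(t, k) = -14 - 1*201 = -14 - 201 = -215)
d(519) + y(147, -288) = (-½ + (332/3)*519) - 215 = (-½ + 57436) - 215 = 114871/2 - 215 = 114441/2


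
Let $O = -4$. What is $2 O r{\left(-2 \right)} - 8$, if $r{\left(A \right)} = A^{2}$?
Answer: $-40$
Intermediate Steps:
$2 O r{\left(-2 \right)} - 8 = 2 \left(-4\right) \left(-2\right)^{2} - 8 = \left(-8\right) 4 - 8 = -32 - 8 = -40$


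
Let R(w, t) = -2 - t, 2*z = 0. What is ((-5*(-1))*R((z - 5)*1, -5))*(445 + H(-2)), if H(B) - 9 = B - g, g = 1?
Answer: 6765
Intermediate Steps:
z = 0 (z = (1/2)*0 = 0)
H(B) = 8 + B (H(B) = 9 + (B - 1*1) = 9 + (B - 1) = 9 + (-1 + B) = 8 + B)
((-5*(-1))*R((z - 5)*1, -5))*(445 + H(-2)) = ((-5*(-1))*(-2 - 1*(-5)))*(445 + (8 - 2)) = (5*(-2 + 5))*(445 + 6) = (5*3)*451 = 15*451 = 6765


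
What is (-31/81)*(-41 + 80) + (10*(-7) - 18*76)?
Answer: -39229/27 ≈ -1452.9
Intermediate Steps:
(-31/81)*(-41 + 80) + (10*(-7) - 18*76) = -31*1/81*39 + (-70 - 1368) = -31/81*39 - 1438 = -403/27 - 1438 = -39229/27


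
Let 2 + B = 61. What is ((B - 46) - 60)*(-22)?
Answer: 1034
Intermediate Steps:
B = 59 (B = -2 + 61 = 59)
((B - 46) - 60)*(-22) = ((59 - 46) - 60)*(-22) = (13 - 60)*(-22) = -47*(-22) = 1034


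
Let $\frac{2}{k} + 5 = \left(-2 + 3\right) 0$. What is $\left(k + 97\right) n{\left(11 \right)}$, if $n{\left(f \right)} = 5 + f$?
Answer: $\frac{7728}{5} \approx 1545.6$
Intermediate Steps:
$k = - \frac{2}{5}$ ($k = \frac{2}{-5 + \left(-2 + 3\right) 0} = \frac{2}{-5 + 1 \cdot 0} = \frac{2}{-5 + 0} = \frac{2}{-5} = 2 \left(- \frac{1}{5}\right) = - \frac{2}{5} \approx -0.4$)
$\left(k + 97\right) n{\left(11 \right)} = \left(- \frac{2}{5} + 97\right) \left(5 + 11\right) = \frac{483}{5} \cdot 16 = \frac{7728}{5}$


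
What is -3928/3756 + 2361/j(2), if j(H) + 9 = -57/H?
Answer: -1502536/23475 ≈ -64.006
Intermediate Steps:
j(H) = -9 - 57/H
-3928/3756 + 2361/j(2) = -3928/3756 + 2361/(-9 - 57/2) = -3928*1/3756 + 2361/(-9 - 57*1/2) = -982/939 + 2361/(-9 - 57/2) = -982/939 + 2361/(-75/2) = -982/939 + 2361*(-2/75) = -982/939 - 1574/25 = -1502536/23475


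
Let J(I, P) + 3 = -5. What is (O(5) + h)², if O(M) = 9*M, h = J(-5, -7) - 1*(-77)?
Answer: 12996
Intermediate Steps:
J(I, P) = -8 (J(I, P) = -3 - 5 = -8)
h = 69 (h = -8 - 1*(-77) = -8 + 77 = 69)
(O(5) + h)² = (9*5 + 69)² = (45 + 69)² = 114² = 12996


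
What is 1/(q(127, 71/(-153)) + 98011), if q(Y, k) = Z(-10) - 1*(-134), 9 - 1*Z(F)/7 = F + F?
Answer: 1/98348 ≈ 1.0168e-5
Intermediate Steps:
Z(F) = 63 - 14*F (Z(F) = 63 - 7*(F + F) = 63 - 14*F)
q(Y, k) = 337 (q(Y, k) = (63 - 14*(-10)) - 1*(-134) = (63 + 140) + 134 = 203 + 134 = 337)
1/(q(127, 71/(-153)) + 98011) = 1/(337 + 98011) = 1/98348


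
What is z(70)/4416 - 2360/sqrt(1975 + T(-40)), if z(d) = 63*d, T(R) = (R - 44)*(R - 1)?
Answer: 735/736 - 2360*sqrt(5419)/5419 ≈ -31.061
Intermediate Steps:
T(R) = (-1 + R)*(-44 + R) (T(R) = (-44 + R)*(-1 + R) = (-1 + R)*(-44 + R))
z(70)/4416 - 2360/sqrt(1975 + T(-40)) = (63*70)/4416 - 2360/sqrt(1975 + (44 + (-40)**2 - 45*(-40))) = 4410*(1/4416) - 2360/sqrt(1975 + (44 + 1600 + 1800)) = 735/736 - 2360/sqrt(1975 + 3444) = 735/736 - 2360*sqrt(5419)/5419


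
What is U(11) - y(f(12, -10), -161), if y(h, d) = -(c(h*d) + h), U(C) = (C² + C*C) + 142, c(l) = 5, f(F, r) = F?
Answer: 401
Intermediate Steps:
U(C) = 142 + 2*C² (U(C) = (C² + C²) + 142 = 2*C² + 142 = 142 + 2*C²)
y(h, d) = -5 - h (y(h, d) = -(5 + h) = -5 - h)
U(11) - y(f(12, -10), -161) = (142 + 2*11²) - (-5 - 1*12) = (142 + 2*121) - (-5 - 12) = (142 + 242) - 1*(-17) = 384 + 17 = 401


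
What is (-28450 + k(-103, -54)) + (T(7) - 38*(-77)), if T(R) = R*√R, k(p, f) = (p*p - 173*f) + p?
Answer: -5676 + 7*√7 ≈ -5657.5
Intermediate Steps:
k(p, f) = p + p² - 173*f (k(p, f) = (p² - 173*f) + p = p + p² - 173*f)
T(R) = R^(3/2)
(-28450 + k(-103, -54)) + (T(7) - 38*(-77)) = (-28450 + (-103 + (-103)² - 173*(-54))) + (7^(3/2) - 38*(-77)) = (-28450 + (-103 + 10609 + 9342)) + (7*√7 + 2926) = (-28450 + 19848) + (2926 + 7*√7) = -8602 + (2926 + 7*√7) = -5676 + 7*√7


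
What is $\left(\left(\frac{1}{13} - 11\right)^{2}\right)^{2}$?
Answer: $\frac{406586896}{28561} \approx 14236.0$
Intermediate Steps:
$\left(\left(\frac{1}{13} - 11\right)^{2}\right)^{2} = \left(\left(- \frac{142}{13}\right)^{2}\right)^{2} = \left(\frac{20164}{169}\right)^{2} = \frac{406586896}{28561}$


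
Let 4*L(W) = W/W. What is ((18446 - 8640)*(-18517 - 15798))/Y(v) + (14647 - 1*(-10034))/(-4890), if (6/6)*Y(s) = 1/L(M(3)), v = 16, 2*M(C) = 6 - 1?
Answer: -68560430451/815 ≈ -8.4123e+7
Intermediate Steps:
M(C) = 5/2 (M(C) = (6 - 1)/2 = (½)*5 = 5/2)
L(W) = ¼ (L(W) = (W/W)/4 = (¼)*1 = ¼)
Y(s) = 4 (Y(s) = 1/(¼) = 4)
((18446 - 8640)*(-18517 - 15798))/Y(v) + (14647 - 1*(-10034))/(-4890) = ((18446 - 8640)*(-18517 - 15798))/4 + (14647 - 1*(-10034))/(-4890) = (9806*(-34315))*(¼) + (14647 + 10034)*(-1/4890) = -336492890*¼ + 24681*(-1/4890) = -168246445/2 - 8227/1630 = -68560430451/815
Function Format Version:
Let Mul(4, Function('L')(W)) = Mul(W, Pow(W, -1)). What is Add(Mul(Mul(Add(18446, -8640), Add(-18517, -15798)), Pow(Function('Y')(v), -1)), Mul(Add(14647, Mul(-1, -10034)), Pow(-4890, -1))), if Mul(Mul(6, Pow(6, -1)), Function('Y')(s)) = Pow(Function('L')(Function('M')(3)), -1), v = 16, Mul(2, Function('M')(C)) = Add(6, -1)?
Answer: Rational(-68560430451, 815) ≈ -8.4123e+7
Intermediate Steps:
Function('M')(C) = Rational(5, 2) (Function('M')(C) = Mul(Rational(1, 2), Add(6, -1)) = Mul(Rational(1, 2), 5) = Rational(5, 2))
Function('L')(W) = Rational(1, 4) (Function('L')(W) = Mul(Rational(1, 4), Mul(W, Pow(W, -1))) = Mul(Rational(1, 4), 1) = Rational(1, 4))
Function('Y')(s) = 4 (Function('Y')(s) = Pow(Rational(1, 4), -1) = 4)
Add(Mul(Mul(Add(18446, -8640), Add(-18517, -15798)), Pow(Function('Y')(v), -1)), Mul(Add(14647, Mul(-1, -10034)), Pow(-4890, -1))) = Add(Mul(Mul(Add(18446, -8640), Add(-18517, -15798)), Pow(4, -1)), Mul(Add(14647, Mul(-1, -10034)), Pow(-4890, -1))) = Add(Mul(Mul(9806, -34315), Rational(1, 4)), Mul(Add(14647, 10034), Rational(-1, 4890))) = Add(Mul(-336492890, Rational(1, 4)), Mul(24681, Rational(-1, 4890))) = Add(Rational(-168246445, 2), Rational(-8227, 1630)) = Rational(-68560430451, 815)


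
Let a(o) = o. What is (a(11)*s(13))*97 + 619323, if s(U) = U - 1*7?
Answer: 625725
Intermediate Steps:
s(U) = -7 + U (s(U) = U - 7 = -7 + U)
(a(11)*s(13))*97 + 619323 = (11*(-7 + 13))*97 + 619323 = (11*6)*97 + 619323 = 66*97 + 619323 = 6402 + 619323 = 625725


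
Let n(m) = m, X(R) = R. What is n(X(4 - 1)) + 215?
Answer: 218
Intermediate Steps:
n(X(4 - 1)) + 215 = (4 - 1) + 215 = 3 + 215 = 218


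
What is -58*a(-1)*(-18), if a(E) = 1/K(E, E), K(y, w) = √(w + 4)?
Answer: 348*√3 ≈ 602.75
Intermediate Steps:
K(y, w) = √(4 + w)
a(E) = (4 + E)^(-½) (a(E) = 1/(√(4 + E)) = (4 + E)^(-½))
-58*a(-1)*(-18) = -58/√(4 - 1)*(-18) = -58*√3/3*(-18) = 348*√3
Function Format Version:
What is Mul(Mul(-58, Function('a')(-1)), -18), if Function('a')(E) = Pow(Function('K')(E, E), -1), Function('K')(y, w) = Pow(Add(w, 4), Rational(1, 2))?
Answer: Mul(348, Pow(3, Rational(1, 2))) ≈ 602.75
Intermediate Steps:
Function('K')(y, w) = Pow(Add(4, w), Rational(1, 2))
Function('a')(E) = Pow(Add(4, E), Rational(-1, 2)) (Function('a')(E) = Pow(Pow(Add(4, E), Rational(1, 2)), -1) = Pow(Add(4, E), Rational(-1, 2)))
Mul(Mul(-58, Function('a')(-1)), -18) = Mul(Mul(-58, Pow(Add(4, -1), Rational(-1, 2))), -18) = Mul(Mul(-58, Pow(3, Rational(-1, 2))), -18) = Mul(Mul(-58, Mul(Rational(1, 3), Pow(3, Rational(1, 2)))), -18) = Mul(Mul(Rational(-58, 3), Pow(3, Rational(1, 2))), -18) = Mul(348, Pow(3, Rational(1, 2)))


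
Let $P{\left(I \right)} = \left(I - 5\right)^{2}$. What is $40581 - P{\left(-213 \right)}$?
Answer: $-6943$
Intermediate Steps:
$P{\left(I \right)} = \left(-5 + I\right)^{2}$
$40581 - P{\left(-213 \right)} = 40581 - \left(-5 - 213\right)^{2} = 40581 - \left(-218\right)^{2} = 40581 - 47524 = -6943$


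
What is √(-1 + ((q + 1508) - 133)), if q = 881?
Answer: √2255 ≈ 47.487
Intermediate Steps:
√(-1 + ((q + 1508) - 133)) = √(-1 + ((881 + 1508) - 133)) = √(-1 + (2389 - 133)) = √(-1 + 2256) = √2255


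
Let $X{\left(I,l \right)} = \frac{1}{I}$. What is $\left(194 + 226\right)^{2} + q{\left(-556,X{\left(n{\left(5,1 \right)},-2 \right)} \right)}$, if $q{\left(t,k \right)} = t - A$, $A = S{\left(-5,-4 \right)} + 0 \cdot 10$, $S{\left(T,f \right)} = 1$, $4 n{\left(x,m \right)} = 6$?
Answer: $175843$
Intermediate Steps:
$n{\left(x,m \right)} = \frac{3}{2}$ ($n{\left(x,m \right)} = \frac{1}{4} \cdot 6 = \frac{3}{2}$)
$A = 1$ ($A = 1 + 0 \cdot 10 = 1 + 0 = 1$)
$q{\left(t,k \right)} = -1 + t$ ($q{\left(t,k \right)} = t - 1 = -1 + t$)
$\left(194 + 226\right)^{2} + q{\left(-556,X{\left(n{\left(5,1 \right)},-2 \right)} \right)} = \left(194 + 226\right)^{2} - 557 = 420^{2} - 557 = 176400 - 557 = 175843$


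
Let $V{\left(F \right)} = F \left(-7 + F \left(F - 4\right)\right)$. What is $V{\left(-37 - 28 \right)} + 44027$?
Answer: $-247043$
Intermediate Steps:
$V{\left(F \right)} = F \left(-7 + F \left(-4 + F\right)\right)$
$V{\left(-37 - 28 \right)} + 44027 = \left(-37 - 28\right) \left(-7 + \left(-37 - 28\right)^{2} - 4 \left(-37 - 28\right)\right) + 44027 = - 65 \left(-7 + \left(-65\right)^{2} - -260\right) + 44027 = - 65 \left(-7 + 4225 + 260\right) + 44027 = \left(-65\right) 4478 + 44027 = -291070 + 44027 = -247043$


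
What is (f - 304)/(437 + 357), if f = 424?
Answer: 60/397 ≈ 0.15113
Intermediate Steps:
(f - 304)/(437 + 357) = (424 - 304)/(437 + 357) = 120/794 = 120*(1/794) = 60/397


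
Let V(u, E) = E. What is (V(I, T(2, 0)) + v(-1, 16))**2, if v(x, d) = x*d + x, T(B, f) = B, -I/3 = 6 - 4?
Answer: 225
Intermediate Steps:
I = -6 (I = -3*(6 - 4) = -3*2 = -6)
v(x, d) = x + d*x (v(x, d) = d*x + x = x + d*x)
(V(I, T(2, 0)) + v(-1, 16))**2 = (2 - (1 + 16))**2 = (2 - 1*17)**2 = (2 - 17)**2 = (-15)**2 = 225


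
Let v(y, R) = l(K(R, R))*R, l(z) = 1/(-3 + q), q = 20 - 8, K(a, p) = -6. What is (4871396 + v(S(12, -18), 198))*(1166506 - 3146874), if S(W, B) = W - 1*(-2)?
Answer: -9647200321824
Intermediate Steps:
q = 12
S(W, B) = 2 + W (S(W, B) = W + 2 = 2 + W)
l(z) = 1/9 (l(z) = 1/(-3 + 12) = 1/9)
v(y, R) = R/9
(4871396 + v(S(12, -18), 198))*(1166506 - 3146874) = (4871396 + (1/9)*198)*(1166506 - 3146874) = (4871396 + 22)*(-1980368) = 4871418*(-1980368) = -9647200321824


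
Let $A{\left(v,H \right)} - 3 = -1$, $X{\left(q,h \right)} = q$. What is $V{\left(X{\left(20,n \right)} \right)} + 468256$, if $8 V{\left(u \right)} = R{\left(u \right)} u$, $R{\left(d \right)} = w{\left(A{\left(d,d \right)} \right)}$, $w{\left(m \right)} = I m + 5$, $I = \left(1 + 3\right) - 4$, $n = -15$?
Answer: $\frac{936537}{2} \approx 4.6827 \cdot 10^{5}$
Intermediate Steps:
$A{\left(v,H \right)} = 2$ ($A{\left(v,H \right)} = 3 - 1 = 2$)
$I = 0$ ($I = 4 - 4 = 0$)
$w{\left(m \right)} = 5$ ($w{\left(m \right)} = 0 m + 5 = 0 + 5 = 5$)
$R{\left(d \right)} = 5$
$V{\left(u \right)} = \frac{5 u}{8}$
$V{\left(X{\left(20,n \right)} \right)} + 468256 = \frac{5}{8} \cdot 20 + 468256 = \frac{25}{2} + 468256 = \frac{936537}{2}$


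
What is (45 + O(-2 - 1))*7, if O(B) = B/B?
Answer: 322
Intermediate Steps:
O(B) = 1
(45 + O(-2 - 1))*7 = (45 + 1)*7 = 46*7 = 322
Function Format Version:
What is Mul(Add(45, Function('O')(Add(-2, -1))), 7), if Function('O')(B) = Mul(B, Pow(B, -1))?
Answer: 322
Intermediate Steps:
Function('O')(B) = 1
Mul(Add(45, Function('O')(Add(-2, -1))), 7) = Mul(Add(45, 1), 7) = Mul(46, 7) = 322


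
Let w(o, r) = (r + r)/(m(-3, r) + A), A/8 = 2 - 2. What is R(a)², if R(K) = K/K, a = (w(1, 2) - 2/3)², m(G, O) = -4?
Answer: 1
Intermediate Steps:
A = 0 (A = 8*(2 - 2) = 8*0 = 0)
w(o, r) = -r/2 (w(o, r) = (r + r)/(-4 + 0) = (2*r)/(-4) = (2*r)*(-¼) = -r/2)
a = 25/9 (a = (-½*2 - 2/3)² = (-1 - 2*⅓)² = (-1 - ⅔)² = (-5/3)² = 25/9 ≈ 2.7778)
R(K) = 1
R(a)² = 1² = 1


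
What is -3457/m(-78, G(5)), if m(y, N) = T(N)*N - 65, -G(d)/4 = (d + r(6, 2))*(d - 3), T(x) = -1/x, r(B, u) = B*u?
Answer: 3457/66 ≈ 52.379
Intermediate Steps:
G(d) = -4*(-3 + d)*(12 + d) (G(d) = -4*(d + 6*2)*(d - 3) = -4*(d + 12)*(-3 + d) = -4*(12 + d)*(-3 + d) = -4*(-3 + d)*(12 + d))
m(y, N) = -66 (m(y, N) = (-1/N)*N - 65 = -1 - 65 = -66)
-3457/m(-78, G(5)) = -3457/(-66) = -3457*(-1/66) = 3457/66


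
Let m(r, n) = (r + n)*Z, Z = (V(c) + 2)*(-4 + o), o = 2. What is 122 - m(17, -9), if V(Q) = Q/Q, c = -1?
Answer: 170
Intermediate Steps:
V(Q) = 1
Z = -6 (Z = (1 + 2)*(-4 + 2) = 3*(-2) = -6)
m(r, n) = -6*n - 6*r (m(r, n) = (r + n)*(-6) = (n + r)*(-6) = -6*n - 6*r)
122 - m(17, -9) = 122 - (-6*(-9) - 6*17) = 122 - (54 - 102) = 122 - 1*(-48) = 122 + 48 = 170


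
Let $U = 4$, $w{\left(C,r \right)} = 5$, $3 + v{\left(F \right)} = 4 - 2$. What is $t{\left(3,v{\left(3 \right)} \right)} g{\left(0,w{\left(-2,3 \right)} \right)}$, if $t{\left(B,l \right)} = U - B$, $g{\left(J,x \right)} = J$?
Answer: $0$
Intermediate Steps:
$v{\left(F \right)} = -1$ ($v{\left(F \right)} = -3 + \left(4 - 2\right) = -3 + 2 = -1$)
$t{\left(B,l \right)} = 4 - B$
$t{\left(3,v{\left(3 \right)} \right)} g{\left(0,w{\left(-2,3 \right)} \right)} = \left(4 - 3\right) 0 = 1 \cdot 0 = 0$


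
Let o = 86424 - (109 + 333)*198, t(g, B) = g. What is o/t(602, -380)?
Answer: -78/43 ≈ -1.8140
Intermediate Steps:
o = -1092 (o = 86424 - 442*198 = 86424 - 1*87516 = 86424 - 87516 = -1092)
o/t(602, -380) = -1092/602 = -1092*1/602 = -78/43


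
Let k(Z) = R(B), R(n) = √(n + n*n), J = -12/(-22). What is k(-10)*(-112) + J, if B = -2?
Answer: 6/11 - 112*√2 ≈ -157.85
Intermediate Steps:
J = 6/11 (J = -12*(-1/22) = 6/11 ≈ 0.54545)
R(n) = √(n + n²)
k(Z) = √2 (k(Z) = √(-2*(1 - 2)) = √(-2*(-1)) = √2)
k(-10)*(-112) + J = √2*(-112) + 6/11 = -112*√2 + 6/11 = 6/11 - 112*√2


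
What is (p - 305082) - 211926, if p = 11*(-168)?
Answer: -518856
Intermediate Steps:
p = -1848
(p - 305082) - 211926 = (-1848 - 305082) - 211926 = -306930 - 211926 = -518856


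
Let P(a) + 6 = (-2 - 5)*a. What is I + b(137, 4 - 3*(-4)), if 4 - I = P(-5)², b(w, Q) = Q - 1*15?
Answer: -836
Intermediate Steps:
P(a) = -6 - 7*a (P(a) = -6 + (-2 - 5)*a = -6 - 7*a)
b(w, Q) = -15 + Q (b(w, Q) = Q - 15 = -15 + Q)
I = -837 (I = 4 - (-6 - 7*(-5))² = 4 - (-6 + 35)² = 4 - 1*29² = 4 - 1*841 = 4 - 841 = -837)
I + b(137, 4 - 3*(-4)) = -837 + (-15 + (4 - 3*(-4))) = -837 + (-15 + (4 + 12)) = -837 + (-15 + 16) = -837 + 1 = -836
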